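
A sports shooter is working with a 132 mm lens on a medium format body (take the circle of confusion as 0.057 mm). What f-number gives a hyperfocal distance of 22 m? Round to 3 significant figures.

f/14

Rearrange H = f²/(N·c) + f for N: N = f² / ((H − f)·c).
N = 132² / ((22000 − 132) × 0.057) = 17424 / 1246 ≈ 14.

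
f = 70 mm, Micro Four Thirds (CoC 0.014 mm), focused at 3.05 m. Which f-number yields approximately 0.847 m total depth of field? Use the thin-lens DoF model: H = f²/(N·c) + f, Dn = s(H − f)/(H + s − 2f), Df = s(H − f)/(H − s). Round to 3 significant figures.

f/16

Write h = H − f = f²/(N·c). The thin-lens limits are Dn = s·h/(h + (s−f)) and Df = s·h/(h − (s−f)), so DoF = Df − Dn = 2·s·(s−f)·h / (h² − (s−f)²).
That is a quadratic in h: DoF·h² − 2·s·(s−f)·h − DoF·(s−f)² = 0 ⇒ h = (s−f)·(s + √(s² + DoF²)) / DoF = 2980 × (3050 + √(3050² + 847²)) / 847 = 2980 × (3050 + 3165.42) / 847 ≈ 21868 mm.
Then N = f²/(c·h) = 70² / (0.014 × 21868) = 4900 / 306.15 ≈ 16.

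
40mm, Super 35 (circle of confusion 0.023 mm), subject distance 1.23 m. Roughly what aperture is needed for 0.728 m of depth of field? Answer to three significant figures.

f/16

Write h = H − f = f²/(N·c). The thin-lens limits are Dn = s·h/(h + (s−f)) and Df = s·h/(h − (s−f)), so DoF = Df − Dn = 2·s·(s−f)·h / (h² − (s−f)²).
That is a quadratic in h: DoF·h² − 2·s·(s−f)·h − DoF·(s−f)² = 0 ⇒ h = (s−f)·(s + √(s² + DoF²)) / DoF = 1190 × (1230 + √(1230² + 728²)) / 728 = 1190 × (1230 + 1429.29) / 728 ≈ 4346.9 mm.
Then N = f²/(c·h) = 40² / (0.023 × 4346.9) = 1600 / 99.979 ≈ 16.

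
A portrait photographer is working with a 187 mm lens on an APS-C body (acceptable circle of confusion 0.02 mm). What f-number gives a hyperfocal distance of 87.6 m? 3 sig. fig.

f/20

Rearrange H = f²/(N·c) + f for N: N = f² / ((H − f)·c).
N = 187² / ((87600 − 187) × 0.02) = 34969 / 1748 ≈ 20.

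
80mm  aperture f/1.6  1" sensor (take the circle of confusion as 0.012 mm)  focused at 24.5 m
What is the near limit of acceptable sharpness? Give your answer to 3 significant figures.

Hyperfocal distance H = f²/(N·c) + f = 80²/(1.6 × 0.012) + 80 = 6400/0.0192 + 80 ≈ 333413.3 mm ≈ 333.4 m.
Near limit Dn = s·(H − f)/(H + s − 2f) = 24500 × (333413.3 − 80) / (333413.3 + 24500 − 2 × 80) = 24500 × 333333.3 / 357753.3 ≈ 22828 mm ≈ 22.8 m.

22.8 m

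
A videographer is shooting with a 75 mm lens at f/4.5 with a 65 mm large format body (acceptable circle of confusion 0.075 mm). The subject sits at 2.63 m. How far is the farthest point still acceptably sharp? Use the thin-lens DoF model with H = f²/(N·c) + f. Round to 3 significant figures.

Hyperfocal distance H = f²/(N·c) + f = 75²/(4.5 × 0.075) + 75 = 5625/0.3375 + 75 ≈ 16741.7 mm ≈ 16.74 m.
Far limit Df = s·(H − f)/(H − s) = 2630 × (16741.7 − 75) / (16741.7 − 2630) = 2630 × 16666.7 / 14111.7 ≈ 3106.2 mm ≈ 3.11 m.

3.11 m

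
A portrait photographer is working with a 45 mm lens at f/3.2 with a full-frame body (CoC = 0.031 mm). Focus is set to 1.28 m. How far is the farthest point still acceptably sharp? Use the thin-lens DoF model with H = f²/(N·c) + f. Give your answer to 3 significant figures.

Hyperfocal distance H = f²/(N·c) + f = 45²/(3.2 × 0.031) + 45 = 2025/0.0992 + 45 ≈ 20458.3 mm ≈ 20.46 m.
Far limit Df = s·(H − f)/(H − s) = 1280 × (20458.3 − 45) / (20458.3 − 1280) = 1280 × 20413.3 / 19178.3 ≈ 1362.4 mm ≈ 1.36 m.

1.36 m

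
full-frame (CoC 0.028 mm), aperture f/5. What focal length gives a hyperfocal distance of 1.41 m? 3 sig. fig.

14.0 mm

From H = f²/(N·c) + f, with f ≪ H: f ≈ √(H·N·c) = √(1410 × 5 × 0.028) = √197.40 ≈ 14.05 mm.
Exact: f² + N·c·f − N·c·H = 0 ⇒ f = (−N·c + √((N·c)² + 4·N·c·H))/2 = (−0.14 + √789.62)/2 ≈ 13.980 mm ≈ 14.0 mm.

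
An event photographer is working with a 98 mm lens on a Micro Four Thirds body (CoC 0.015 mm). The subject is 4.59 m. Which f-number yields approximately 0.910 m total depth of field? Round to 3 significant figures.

f/14

Write h = H − f = f²/(N·c). The thin-lens limits are Dn = s·h/(h + (s−f)) and Df = s·h/(h − (s−f)), so DoF = Df − Dn = 2·s·(s−f)·h / (h² − (s−f)²).
That is a quadratic in h: DoF·h² − 2·s·(s−f)·h − DoF·(s−f)² = 0 ⇒ h = (s−f)·(s + √(s² + DoF²)) / DoF = 4492 × (4590 + √(4590² + 910²)) / 910 = 4492 × (4590 + 4679.34) / 910 ≈ 45756 mm.
Then N = f²/(c·h) = 98² / (0.015 × 45756) = 9604 / 686.34 ≈ 14.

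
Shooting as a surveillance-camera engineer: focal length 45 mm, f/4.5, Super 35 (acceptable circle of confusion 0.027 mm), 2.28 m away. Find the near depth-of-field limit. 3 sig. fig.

Hyperfocal distance H = f²/(N·c) + f = 45²/(4.5 × 0.027) + 45 = 2025/0.1215 + 45 ≈ 16711.7 mm ≈ 16.71 m.
Near limit Dn = s·(H − f)/(H + s − 2f) = 2280 × (16711.7 − 45) / (16711.7 + 2280 − 2 × 45) = 2280 × 16666.7 / 18901.7 ≈ 2010.4 mm ≈ 2.01 m.

2.01 m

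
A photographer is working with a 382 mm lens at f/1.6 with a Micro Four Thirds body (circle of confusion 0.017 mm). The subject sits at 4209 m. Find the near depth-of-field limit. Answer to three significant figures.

Hyperfocal distance H = f²/(N·c) + f = 382²/(1.6 × 0.017) + 382 = 145924/0.0272 + 382 ≈ 5365234.9 mm ≈ 5365 m.
Near limit Dn = s·(H − f)/(H + s − 2f) = 4209000 × (5365234.9 − 382) / (5365234.9 + 4209000 − 2 × 382) = 4209000 × 5364852.9 / 9573470.9 ≈ 2358671 mm ≈ 2360 m.

2360 m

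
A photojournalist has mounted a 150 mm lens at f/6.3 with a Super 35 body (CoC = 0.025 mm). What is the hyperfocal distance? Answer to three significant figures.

143 m

Hyperfocal distance H = f²/(N·c) + f = 150²/(6.3 × 0.025) + 150 = 22500/0.1575 + 150 ≈ 143007.1 mm ≈ 143 m.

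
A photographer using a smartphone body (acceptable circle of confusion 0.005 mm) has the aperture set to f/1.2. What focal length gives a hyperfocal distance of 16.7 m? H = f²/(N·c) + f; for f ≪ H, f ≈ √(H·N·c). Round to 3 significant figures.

From H = f²/(N·c) + f, with f ≪ H: f ≈ √(H·N·c) = √(16700 × 1.2 × 0.005) = √100.20 ≈ 10.01 mm.
The +f correction barely moves this — solving exactly, f² + N·c·f − N·c·H = 0 ⇒ f = (−N·c + √((N·c)² + 4·N·c·H))/2 = (−0.006 + √400.80)/2 ≈ 10.007 mm, so f ≈ 10.0 mm.

10.0 mm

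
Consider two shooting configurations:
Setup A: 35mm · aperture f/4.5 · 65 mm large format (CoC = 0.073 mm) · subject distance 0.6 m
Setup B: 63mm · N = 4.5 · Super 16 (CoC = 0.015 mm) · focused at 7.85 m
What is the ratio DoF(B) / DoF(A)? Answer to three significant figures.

Setup A: H = 35²/(4.5×0.073) + 35 ≈ 3764.1 mm; DoF = Df − Dn = 707.14 − 521.05 ≈ 186.09 mm.
Setup B: H = 63²/(4.5×0.015) + 63 ≈ 58863.0 mm; DoF = Df − Dn = 9048.3 − 6932.0 ≈ 2116.3 mm.
Ratio = 2116.3 / 186.09 ≈ 11.4.

11.4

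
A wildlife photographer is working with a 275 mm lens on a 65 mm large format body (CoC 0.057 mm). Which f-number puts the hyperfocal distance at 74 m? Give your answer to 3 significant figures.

Rearrange H = f²/(N·c) + f for N: N = f² / ((H − f)·c).
N = 275² / ((74000 − 275) × 0.057) = 75625 / 4202 ≈ 18.

f/18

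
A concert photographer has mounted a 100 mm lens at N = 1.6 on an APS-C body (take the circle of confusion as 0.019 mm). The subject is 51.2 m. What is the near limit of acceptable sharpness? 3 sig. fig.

44.3 m

Hyperfocal distance H = f²/(N·c) + f = 100²/(1.6 × 0.019) + 100 = 10000/0.0304 + 100 ≈ 329047.4 mm ≈ 329.0 m.
Near limit Dn = s·(H − f)/(H + s − 2f) = 51200 × (329047.4 − 100) / (329047.4 + 51200 − 2 × 100) = 51200 × 328947.4 / 380047.4 ≈ 44316 mm ≈ 44.3 m.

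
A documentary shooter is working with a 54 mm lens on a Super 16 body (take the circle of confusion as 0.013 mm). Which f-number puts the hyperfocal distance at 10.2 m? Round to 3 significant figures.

f/22.1

Rearrange H = f²/(N·c) + f for N: N = f² / ((H − f)·c).
N = 54² / ((10200 − 54) × 0.013) = 2916 / 131.9 ≈ 22.1.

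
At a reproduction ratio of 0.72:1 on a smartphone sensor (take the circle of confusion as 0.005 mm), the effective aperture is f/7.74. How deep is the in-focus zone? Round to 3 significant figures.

0.149 mm

At magnification m, DoF ≈ 2·N_eff·c/m² = 2 × 7.74 × 0.005 / 0.72² = 0.0774 / 0.5184 ≈ 0.149 mm.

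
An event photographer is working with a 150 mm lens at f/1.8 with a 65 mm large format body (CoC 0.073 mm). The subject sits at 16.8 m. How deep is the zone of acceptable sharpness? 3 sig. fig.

3.30 m

Hyperfocal distance H = f²/(N·c) + f = 150²/(1.8 × 0.073) + 150 = 22500/0.1314 + 150 ≈ 171382.9 mm ≈ 171.4 m.
Near limit Dn = s·(H − f)/(H + s − 2f) = 16800 × (171382.9 − 150) / (171382.9 + 16800 − 2 × 150) = 16800 × 171232.9 / 187882.9 ≈ 15311.2 mm.
Far limit Df = s·(H − f)/(H − s) = 16800 × (171382.9 − 150) / (171382.9 − 16800) = 16800 × 171232.9 / 154582.9 ≈ 18609.5 mm.
Depth of field = Df − Dn = 18609.5 − 15311.2 ≈ 3298.3 mm ≈ 3.30 m.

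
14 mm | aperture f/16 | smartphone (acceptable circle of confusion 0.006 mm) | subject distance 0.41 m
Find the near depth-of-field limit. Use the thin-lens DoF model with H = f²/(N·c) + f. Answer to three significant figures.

343 mm

Hyperfocal distance H = f²/(N·c) + f = 14²/(16 × 0.006) + 14 = 196/0.096 + 14 ≈ 2055.7 mm ≈ 2.056 m.
Near limit Dn = s·(H − f)/(H + s − 2f) = 410 × (2055.7 − 14) / (2055.7 + 410 − 2 × 14) = 410 × 2041.7 / 2437.7 ≈ 343.40 mm.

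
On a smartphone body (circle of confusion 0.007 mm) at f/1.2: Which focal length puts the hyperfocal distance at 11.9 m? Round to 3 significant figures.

From H = f²/(N·c) + f, with f ≪ H: f ≈ √(H·N·c) = √(11900 × 1.2 × 0.007) = √99.960 ≈ 9.998 mm.
Exact: f² + N·c·f − N·c·H = 0 ⇒ f = (−N·c + √((N·c)² + 4·N·c·H))/2 = (−0.0084 + √399.84)/2 ≈ 9.9938 mm ≈ 9.99 mm.

9.99 mm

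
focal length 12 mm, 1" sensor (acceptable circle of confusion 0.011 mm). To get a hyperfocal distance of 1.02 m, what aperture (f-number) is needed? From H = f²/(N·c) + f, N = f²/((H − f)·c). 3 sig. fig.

Rearrange H = f²/(N·c) + f for N: N = f² / ((H − f)·c).
N = 12² / ((1020 − 12) × 0.011) = 144 / 11.09 ≈ 13.

f/13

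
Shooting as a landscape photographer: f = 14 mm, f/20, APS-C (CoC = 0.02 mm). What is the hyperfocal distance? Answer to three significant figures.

Hyperfocal distance H = f²/(N·c) + f = 14²/(20 × 0.02) + 14 = 196/0.4 + 14 ≈ 504.0 mm ≈ 0.504 m.

0.504 m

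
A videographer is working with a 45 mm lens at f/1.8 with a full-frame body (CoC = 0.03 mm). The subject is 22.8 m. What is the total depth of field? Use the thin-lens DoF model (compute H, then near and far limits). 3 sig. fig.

43.8 m

Hyperfocal distance H = f²/(N·c) + f = 45²/(1.8 × 0.03) + 45 = 2025/0.054 + 45 ≈ 37545.0 mm ≈ 37.55 m.
Near limit Dn = s·(H − f)/(H + s − 2f) = 22800 × (37545.0 − 45) / (37545.0 + 22800 − 2 × 45) = 22800 × 37500.0 / 60255.0 ≈ 14190 mm.
Far limit Df = s·(H − f)/(H − s) = 22800 × (37545.0 − 45) / (37545.0 − 22800) = 22800 × 37500.0 / 14745.0 ≈ 57986 mm.
Depth of field = Df − Dn = 57986 − 14190 ≈ 43796 mm ≈ 43.8 m.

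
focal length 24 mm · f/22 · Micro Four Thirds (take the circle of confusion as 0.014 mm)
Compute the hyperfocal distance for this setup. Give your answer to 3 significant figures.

1.89 m

Hyperfocal distance H = f²/(N·c) + f = 24²/(22 × 0.014) + 24 = 576/0.308 + 24 ≈ 1894.1 mm ≈ 1.89 m.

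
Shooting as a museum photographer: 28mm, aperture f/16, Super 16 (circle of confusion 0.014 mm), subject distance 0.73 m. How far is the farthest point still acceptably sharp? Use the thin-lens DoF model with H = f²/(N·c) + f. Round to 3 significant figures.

Hyperfocal distance H = f²/(N·c) + f = 28²/(16 × 0.014) + 28 = 784/0.224 + 28 ≈ 3528.0 mm ≈ 3.528 m.
Far limit Df = s·(H − f)/(H − s) = 730 × (3528.0 − 28) / (3528.0 − 730) = 730 × 3500.0 / 2798.0 ≈ 913.15 mm ≈ 0.913 m.

0.913 m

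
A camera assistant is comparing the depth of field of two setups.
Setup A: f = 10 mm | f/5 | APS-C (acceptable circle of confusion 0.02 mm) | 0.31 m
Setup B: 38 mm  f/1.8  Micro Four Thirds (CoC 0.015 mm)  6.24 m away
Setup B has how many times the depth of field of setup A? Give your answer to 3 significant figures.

7.18

Setup A: H = 10²/(5×0.02) + 10 ≈ 1010.0 mm; DoF = Df − Dn = 442.86 − 238.46 ≈ 204.40 mm.
Setup B: H = 38²/(1.8×0.015) + 38 ≈ 53519.5 mm; DoF = Df − Dn = 7058.5 − 5591.6 ≈ 1466.9 mm.
Ratio = 1466.9 / 204.40 ≈ 7.18.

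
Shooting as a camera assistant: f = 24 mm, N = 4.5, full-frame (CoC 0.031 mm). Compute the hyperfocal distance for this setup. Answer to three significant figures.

Hyperfocal distance H = f²/(N·c) + f = 24²/(4.5 × 0.031) + 24 = 576/0.1395 + 24 ≈ 4153.0 mm ≈ 4.15 m.

4.15 m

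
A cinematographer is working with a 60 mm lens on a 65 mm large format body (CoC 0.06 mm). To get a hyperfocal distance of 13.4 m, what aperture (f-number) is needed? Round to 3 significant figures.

Rearrange H = f²/(N·c) + f for N: N = f² / ((H − f)·c).
N = 60² / ((13400 − 60) × 0.06) = 3600 / 800.4 ≈ 4.50.

f/4.50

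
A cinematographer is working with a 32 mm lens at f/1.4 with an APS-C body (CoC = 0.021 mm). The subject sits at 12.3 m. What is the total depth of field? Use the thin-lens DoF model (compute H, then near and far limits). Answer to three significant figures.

9.89 m

Hyperfocal distance H = f²/(N·c) + f = 32²/(1.4 × 0.021) + 32 = 1024/0.0294 + 32 ≈ 34861.9 mm ≈ 34.86 m.
Near limit Dn = s·(H − f)/(H + s − 2f) = 12300 × (34861.9 − 32) / (34861.9 + 12300 − 2 × 32) = 12300 × 34829.9 / 47097.9 ≈ 9096.1 mm.
Far limit Df = s·(H − f)/(H − s) = 12300 × (34861.9 − 32) / (34861.9 − 12300) = 12300 × 34829.9 / 22561.9 ≈ 18988.1 mm.
Depth of field = Df − Dn = 18988.1 − 9096.1 ≈ 9892.0 mm ≈ 9.89 m.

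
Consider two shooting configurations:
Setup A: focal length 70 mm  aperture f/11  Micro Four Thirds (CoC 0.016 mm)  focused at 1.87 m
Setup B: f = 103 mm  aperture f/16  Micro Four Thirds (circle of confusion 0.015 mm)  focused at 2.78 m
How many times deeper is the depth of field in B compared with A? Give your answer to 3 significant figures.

1.39

Setup A: H = 70²/(11×0.016) + 70 ≈ 27910.9 mm; DoF = Df − Dn = 1999.26 − 1756.44 ≈ 242.82 mm.
Setup B: H = 103²/(16×0.015) + 103 ≈ 44307.2 mm; DoF = Df − Dn = 2959.21 − 2621.26 ≈ 337.95 mm.
Ratio = 337.95 / 242.82 ≈ 1.39.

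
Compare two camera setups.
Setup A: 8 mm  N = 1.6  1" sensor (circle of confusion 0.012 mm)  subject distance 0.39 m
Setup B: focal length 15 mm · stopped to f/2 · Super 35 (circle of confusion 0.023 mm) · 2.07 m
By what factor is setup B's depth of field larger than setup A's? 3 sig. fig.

23.3

Setup A: H = 8²/(1.6×0.012) + 8 ≈ 3341.3 mm; DoF = Df − Dn = 440.479 − 349.901 ≈ 90.578 mm.
Setup B: H = 15²/(2×0.023) + 15 ≈ 4906.3 mm; DoF = Df − Dn = 3569.8 − 1457.6 ≈ 2112.2 mm.
Ratio = 2112.2 / 90.578 ≈ 23.3.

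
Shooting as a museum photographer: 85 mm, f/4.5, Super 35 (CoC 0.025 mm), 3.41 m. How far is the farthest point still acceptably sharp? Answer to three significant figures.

Hyperfocal distance H = f²/(N·c) + f = 85²/(4.5 × 0.025) + 85 = 7225/0.1125 + 85 ≈ 64307.2 mm ≈ 64.31 m.
Far limit Df = s·(H − f)/(H − s) = 3410 × (64307.2 − 85) / (64307.2 − 3410) = 3410 × 64222.2 / 60897.2 ≈ 3596.2 mm ≈ 3.60 m.

3.60 m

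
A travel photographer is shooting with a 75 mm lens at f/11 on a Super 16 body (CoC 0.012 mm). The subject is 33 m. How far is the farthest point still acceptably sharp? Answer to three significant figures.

145 m

Hyperfocal distance H = f²/(N·c) + f = 75²/(11 × 0.012) + 75 = 5625/0.132 + 75 ≈ 42688.6 mm ≈ 42.69 m.
Far limit Df = s·(H − f)/(H − s) = 33000 × (42688.6 − 75) / (42688.6 − 33000) = 33000 × 42613.6 / 9688.6 ≈ 145144 mm ≈ 145 m.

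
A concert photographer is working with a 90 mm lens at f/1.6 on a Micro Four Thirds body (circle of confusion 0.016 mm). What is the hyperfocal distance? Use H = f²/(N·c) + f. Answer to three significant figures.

316 m

Hyperfocal distance H = f²/(N·c) + f = 90²/(1.6 × 0.016) + 90 = 8100/0.0256 + 90 ≈ 316496.2 mm ≈ 316 m.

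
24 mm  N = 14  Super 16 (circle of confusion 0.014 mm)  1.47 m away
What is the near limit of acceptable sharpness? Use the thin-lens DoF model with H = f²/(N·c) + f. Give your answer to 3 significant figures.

0.985 m

Hyperfocal distance H = f²/(N·c) + f = 24²/(14 × 0.014) + 24 = 576/0.196 + 24 ≈ 2962.8 mm ≈ 2.963 m.
Near limit Dn = s·(H − f)/(H + s − 2f) = 1470 × (2962.8 − 24) / (2962.8 + 1470 − 2 × 24) = 1470 × 2938.8 / 4384.8 ≈ 985.23 mm ≈ 0.985 m.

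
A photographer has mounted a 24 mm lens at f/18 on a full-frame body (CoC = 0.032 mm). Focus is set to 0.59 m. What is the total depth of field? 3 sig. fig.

0.983 m

Hyperfocal distance H = f²/(N·c) + f = 24²/(18 × 0.032) + 24 = 576/0.576 + 24 ≈ 1024.0 mm ≈ 1.024 m.
Near limit Dn = s·(H − f)/(H + s − 2f) = 590 × (1024.0 − 24) / (1024.0 + 590 − 2 × 24) = 590 × 1000.0 / 1566.0 ≈ 376.76 mm.
Far limit Df = s·(H − f)/(H − s) = 590 × (1024.0 − 24) / (1024.0 − 590) = 590 × 1000.0 / 434.0 ≈ 1359.45 mm.
Depth of field = Df − Dn = 1359.45 − 376.76 ≈ 982.69 mm ≈ 0.983 m.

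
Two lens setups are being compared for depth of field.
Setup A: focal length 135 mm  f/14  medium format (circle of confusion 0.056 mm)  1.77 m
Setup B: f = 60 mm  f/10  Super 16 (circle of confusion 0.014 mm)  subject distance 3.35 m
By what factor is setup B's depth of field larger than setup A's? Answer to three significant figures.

3.48

Setup A: H = 135²/(14×0.056) + 135 ≈ 23381.2 mm; DoF = Df − Dn = 1903.91 − 1653.69 ≈ 250.22 mm.
Setup B: H = 60²/(10×0.014) + 60 ≈ 25774.3 mm; DoF = Df − Dn = 3841.50 − 2970.00 ≈ 871.50 mm.
Ratio = 871.50 / 250.22 ≈ 3.48.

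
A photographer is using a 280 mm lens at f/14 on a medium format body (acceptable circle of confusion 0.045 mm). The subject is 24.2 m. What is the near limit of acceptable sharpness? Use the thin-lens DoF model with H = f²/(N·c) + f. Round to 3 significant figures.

Hyperfocal distance H = f²/(N·c) + f = 280²/(14 × 0.045) + 280 = 78400/0.63 + 280 ≈ 124724.4 mm ≈ 124.7 m.
Near limit Dn = s·(H − f)/(H + s − 2f) = 24200 × (124724.4 − 280) / (124724.4 + 24200 − 2 × 280) = 24200 × 124444.4 / 148364.4 ≈ 20298 mm ≈ 20.3 m.

20.3 m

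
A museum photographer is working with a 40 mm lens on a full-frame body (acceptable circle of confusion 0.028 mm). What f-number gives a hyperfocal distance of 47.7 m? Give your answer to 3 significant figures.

f/1.20

Rearrange H = f²/(N·c) + f for N: N = f² / ((H − f)·c).
N = 40² / ((47700 − 40) × 0.028) = 1600 / 1334 ≈ 1.20.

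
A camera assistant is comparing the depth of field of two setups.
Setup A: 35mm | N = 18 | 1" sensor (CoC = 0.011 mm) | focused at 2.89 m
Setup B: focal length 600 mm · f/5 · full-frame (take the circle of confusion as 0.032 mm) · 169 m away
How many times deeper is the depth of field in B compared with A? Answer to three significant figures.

7.51

Setup A: H = 35²/(18×0.011) + 35 ≈ 6221.9 mm; DoF = Df − Dn = 5366.4 − 1977.5 ≈ 3388.9 mm.
Setup B: H = 600²/(5×0.032) + 600 ≈ 2250600.0 mm; DoF = Df − Dn = 182672 − 157232 ≈ 25440 mm.
Ratio = 25440 / 3388.9 ≈ 7.51.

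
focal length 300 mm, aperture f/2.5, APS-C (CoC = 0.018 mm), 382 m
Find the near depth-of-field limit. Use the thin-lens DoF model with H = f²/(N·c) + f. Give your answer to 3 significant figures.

Hyperfocal distance H = f²/(N·c) + f = 300²/(2.5 × 0.018) + 300 = 90000/0.045 + 300 ≈ 2000300.0 mm ≈ 2000 m.
Near limit Dn = s·(H − f)/(H + s − 2f) = 382000 × (2000300.0 − 300) / (2000300.0 + 382000 − 2 × 300) = 382000 × 2000000.0 / 2381700.0 ≈ 320779 mm ≈ 321 m.

321 m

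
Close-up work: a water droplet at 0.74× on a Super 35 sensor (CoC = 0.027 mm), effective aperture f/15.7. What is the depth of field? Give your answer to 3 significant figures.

1.55 mm

At magnification m, DoF ≈ 2·N_eff·c/m² = 2 × 15.7 × 0.027 / 0.74² = 0.8478 / 0.5476 ≈ 1.55 mm.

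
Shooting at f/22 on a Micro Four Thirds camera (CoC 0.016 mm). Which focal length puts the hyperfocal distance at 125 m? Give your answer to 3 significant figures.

210 mm

From H = f²/(N·c) + f, with f ≪ H: f ≈ √(H·N·c) = √(125000 × 22 × 0.016) = √44000 ≈ 209.8 mm.
The +f correction barely moves this — solving exactly, f² + N·c·f − N·c·H = 0 ⇒ f = (−N·c + √((N·c)² + 4·N·c·H))/2 = (−0.352 + √176000)/2 ≈ 209.59 mm, so f ≈ 210 mm.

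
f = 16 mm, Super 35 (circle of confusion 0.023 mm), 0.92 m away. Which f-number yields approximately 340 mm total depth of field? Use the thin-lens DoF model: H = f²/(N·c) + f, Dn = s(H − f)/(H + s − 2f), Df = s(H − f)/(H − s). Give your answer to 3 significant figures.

Write h = H − f = f²/(N·c). The thin-lens limits are Dn = s·h/(h + (s−f)) and Df = s·h/(h − (s−f)), so DoF = Df − Dn = 2·s·(s−f)·h / (h² − (s−f)²).
That is a quadratic in h: DoF·h² − 2·s·(s−f)·h − DoF·(s−f)² = 0 ⇒ h = (s−f)·(s + √(s² + DoF²)) / DoF = 904 × (920 + √(920² + 340²)) / 340 = 904 × (920 + 980.816) / 340 ≈ 5053.9 mm.
Then N = f²/(c·h) = 16² / (0.023 × 5053.9) = 256 / 116.24 ≈ 2.20.

f/2.20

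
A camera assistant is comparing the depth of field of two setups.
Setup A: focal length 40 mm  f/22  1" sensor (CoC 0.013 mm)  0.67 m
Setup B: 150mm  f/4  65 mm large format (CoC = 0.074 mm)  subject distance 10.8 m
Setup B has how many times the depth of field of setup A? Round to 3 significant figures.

Setup A: H = 40²/(22×0.013) + 40 ≈ 5634.4 mm; DoF = Df − Dn = 755.03 − 602.19 ≈ 152.84 mm.
Setup B: H = 150²/(4×0.074) + 150 ≈ 76163.5 mm; DoF = Df − Dn = 12559.7 − 9472.8 ≈ 3086.9 mm.
Ratio = 3086.9 / 152.84 ≈ 20.2.

20.2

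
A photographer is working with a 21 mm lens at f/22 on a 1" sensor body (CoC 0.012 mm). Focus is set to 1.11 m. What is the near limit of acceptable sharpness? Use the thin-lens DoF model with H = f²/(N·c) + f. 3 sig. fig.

Hyperfocal distance H = f²/(N·c) + f = 21²/(22 × 0.012) + 21 = 441/0.264 + 21 ≈ 1691.5 mm ≈ 1.691 m.
Near limit Dn = s·(H − f)/(H + s − 2f) = 1110 × (1691.5 − 21) / (1691.5 + 1110 − 2 × 21) = 1110 × 1670.5 / 2759.5 ≈ 671.95 mm ≈ 0.672 m.

0.672 m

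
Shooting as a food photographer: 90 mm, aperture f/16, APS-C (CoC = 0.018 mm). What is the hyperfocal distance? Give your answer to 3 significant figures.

28.2 m

Hyperfocal distance H = f²/(N·c) + f = 90²/(16 × 0.018) + 90 = 8100/0.288 + 90 ≈ 28215.0 mm ≈ 28.2 m.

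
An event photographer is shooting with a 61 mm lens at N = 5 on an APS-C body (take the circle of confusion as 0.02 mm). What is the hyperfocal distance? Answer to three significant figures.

37.3 m

Hyperfocal distance H = f²/(N·c) + f = 61²/(5 × 0.02) + 61 = 3721/0.1 + 61 ≈ 37271.0 mm ≈ 37.3 m.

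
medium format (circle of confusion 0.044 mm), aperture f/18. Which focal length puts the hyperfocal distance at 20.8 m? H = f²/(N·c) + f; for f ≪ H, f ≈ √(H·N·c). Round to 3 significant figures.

128 mm

From H = f²/(N·c) + f, with f ≪ H: f ≈ √(H·N·c) = √(20800 × 18 × 0.044) = √16474 ≈ 128.3 mm.
The +f correction barely moves this — solving exactly, f² + N·c·f − N·c·H = 0 ⇒ f = (−N·c + √((N·c)² + 4·N·c·H))/2 = (−0.792 + √65895)/2 ≈ 127.95 mm, so f ≈ 128 mm.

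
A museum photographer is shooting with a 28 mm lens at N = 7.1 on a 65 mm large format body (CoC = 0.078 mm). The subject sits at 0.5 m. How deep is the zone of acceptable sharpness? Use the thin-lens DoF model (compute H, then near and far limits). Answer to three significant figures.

375 mm

Hyperfocal distance H = f²/(N·c) + f = 28²/(7.1 × 0.078) + 28 = 784/0.5538 + 28 ≈ 1443.7 mm ≈ 1.444 m.
Near limit Dn = s·(H − f)/(H + s − 2f) = 500 × (1443.7 − 28) / (1443.7 + 500 − 2 × 28) = 500 × 1415.7 / 1887.7 ≈ 374.98 mm.
Far limit Df = s·(H − f)/(H − s) = 500 × (1443.7 − 28) / (1443.7 − 500) = 500 × 1415.7 / 943.7 ≈ 750.09 mm.
Depth of field = Df − Dn = 750.09 − 374.98 ≈ 375.11 mm.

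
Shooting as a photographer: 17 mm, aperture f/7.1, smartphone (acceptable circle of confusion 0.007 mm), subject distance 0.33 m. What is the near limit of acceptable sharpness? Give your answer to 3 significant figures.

313 mm

Hyperfocal distance H = f²/(N·c) + f = 17²/(7.1 × 0.007) + 17 = 289/0.0497 + 17 ≈ 5831.9 mm ≈ 5.832 m.
Near limit Dn = s·(H − f)/(H + s − 2f) = 330 × (5831.9 − 17) / (5831.9 + 330 − 2 × 17) = 330 × 5814.9 / 6127.9 ≈ 313.14 mm.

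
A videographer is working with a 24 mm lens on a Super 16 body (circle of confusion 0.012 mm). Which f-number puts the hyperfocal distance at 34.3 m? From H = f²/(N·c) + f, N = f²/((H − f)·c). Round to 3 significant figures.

f/1.40

Rearrange H = f²/(N·c) + f for N: N = f² / ((H − f)·c).
N = 24² / ((34300 − 24) × 0.012) = 576 / 411.3 ≈ 1.40.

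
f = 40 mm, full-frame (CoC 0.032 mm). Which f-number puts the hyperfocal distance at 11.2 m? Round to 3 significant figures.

f/4.48

Rearrange H = f²/(N·c) + f for N: N = f² / ((H − f)·c).
N = 40² / ((11200 − 40) × 0.032) = 1600 / 357.1 ≈ 4.48.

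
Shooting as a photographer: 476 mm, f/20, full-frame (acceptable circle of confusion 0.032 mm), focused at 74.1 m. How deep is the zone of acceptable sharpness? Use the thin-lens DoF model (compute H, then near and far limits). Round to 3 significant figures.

Hyperfocal distance H = f²/(N·c) + f = 476²/(20 × 0.032) + 476 = 226576/0.64 + 476 ≈ 354501.0 mm ≈ 354.5 m.
Near limit Dn = s·(H − f)/(H + s − 2f) = 74100 × (354501.0 − 476) / (354501.0 + 74100 − 2 × 476) = 74100 × 354025.0 / 427649.0 ≈ 61343 mm.
Far limit Df = s·(H − f)/(H − s) = 74100 × (354501.0 − 476) / (354501.0 − 74100) = 74100 × 354025.0 / 280401.0 ≈ 93556 mm.
Depth of field = Df − Dn = 93556 − 61343 ≈ 32213 mm ≈ 32.2 m.

32.2 m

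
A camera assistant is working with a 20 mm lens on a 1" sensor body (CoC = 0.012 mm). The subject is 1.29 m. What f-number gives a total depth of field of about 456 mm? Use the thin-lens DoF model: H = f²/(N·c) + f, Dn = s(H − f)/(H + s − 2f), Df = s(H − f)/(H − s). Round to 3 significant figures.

f/4.50

Write h = H − f = f²/(N·c). The thin-lens limits are Dn = s·h/(h + (s−f)) and Df = s·h/(h − (s−f)), so DoF = Df − Dn = 2·s·(s−f)·h / (h² − (s−f)²).
That is a quadratic in h: DoF·h² − 2·s·(s−f)·h − DoF·(s−f)² = 0 ⇒ h = (s−f)·(s + √(s² + DoF²)) / DoF = 1270 × (1290 + √(1290² + 456²)) / 456 = 1270 × (1290 + 1368.22) / 456 ≈ 7403.4 mm.
Then N = f²/(c·h) = 20² / (0.012 × 7403.4) = 400 / 88.841 ≈ 4.50.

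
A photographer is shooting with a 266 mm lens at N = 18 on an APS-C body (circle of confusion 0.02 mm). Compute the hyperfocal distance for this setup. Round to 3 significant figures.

Hyperfocal distance H = f²/(N·c) + f = 266²/(18 × 0.02) + 266 = 70756/0.36 + 266 ≈ 196810.4 mm ≈ 197 m.

197 m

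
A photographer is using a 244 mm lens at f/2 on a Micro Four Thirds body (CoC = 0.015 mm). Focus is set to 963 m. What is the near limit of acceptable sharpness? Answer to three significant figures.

648 m

Hyperfocal distance H = f²/(N·c) + f = 244²/(2 × 0.015) + 244 = 59536/0.03 + 244 ≈ 1984777.3 mm ≈ 1985 m.
Near limit Dn = s·(H − f)/(H + s − 2f) = 963000 × (1984777.3 − 244) / (1984777.3 + 963000 − 2 × 244) = 963000 × 1984533.3 / 2947289.3 ≈ 648428 mm ≈ 648 m.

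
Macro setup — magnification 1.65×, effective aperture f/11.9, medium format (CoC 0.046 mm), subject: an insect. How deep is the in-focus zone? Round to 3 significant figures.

At magnification m, DoF ≈ 2·N_eff·c/m² = 2 × 11.9 × 0.046 / 1.65² = 1.095 / 2.722 ≈ 0.402 mm.

0.402 mm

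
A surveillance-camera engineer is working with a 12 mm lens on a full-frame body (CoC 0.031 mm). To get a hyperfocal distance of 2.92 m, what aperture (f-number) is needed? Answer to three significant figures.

Rearrange H = f²/(N·c) + f for N: N = f² / ((H − f)·c).
N = 12² / ((2920 − 12) × 0.031) = 144 / 90.15 ≈ 1.60.

f/1.60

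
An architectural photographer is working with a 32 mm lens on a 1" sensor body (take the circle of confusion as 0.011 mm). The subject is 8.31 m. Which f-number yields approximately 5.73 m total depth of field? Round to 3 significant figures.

Write h = H − f = f²/(N·c). The thin-lens limits are Dn = s·h/(h + (s−f)) and Df = s·h/(h − (s−f)), so DoF = Df − Dn = 2·s·(s−f)·h / (h² − (s−f)²).
That is a quadratic in h: DoF·h² − 2·s·(s−f)·h − DoF·(s−f)² = 0 ⇒ h = (s−f)·(s + √(s² + DoF²)) / DoF = 8278 × (8310 + √(8310² + 5730²)) / 5730 = 8278 × (8310 + 10094.0) / 5730 ≈ 26588 mm.
Then N = f²/(c·h) = 32² / (0.011 × 26588) = 1024 / 292.47 ≈ 3.50.

f/3.50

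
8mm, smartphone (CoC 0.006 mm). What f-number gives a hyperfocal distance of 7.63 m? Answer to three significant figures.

Rearrange H = f²/(N·c) + f for N: N = f² / ((H − f)·c).
N = 8² / ((7630 − 8) × 0.006) = 64 / 45.73 ≈ 1.40.

f/1.40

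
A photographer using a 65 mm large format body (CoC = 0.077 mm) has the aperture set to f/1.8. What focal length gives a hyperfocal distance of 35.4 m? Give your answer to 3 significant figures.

From H = f²/(N·c) + f, with f ≪ H: f ≈ √(H·N·c) = √(35400 × 1.8 × 0.077) = √4906.4 ≈ 70.05 mm.
Exact: f² + N·c·f − N·c·H = 0 ⇒ f = (−N·c + √((N·c)² + 4·N·c·H))/2 = (−0.1386 + √19626)/2 ≈ 69.977 mm ≈ 70.0 mm.

70.0 mm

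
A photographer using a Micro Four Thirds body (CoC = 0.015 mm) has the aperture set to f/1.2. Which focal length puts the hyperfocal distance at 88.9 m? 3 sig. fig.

From H = f²/(N·c) + f, with f ≪ H: f ≈ √(H·N·c) = √(88900 × 1.2 × 0.015) = √1600.2 ≈ 40.00 mm.
The +f correction barely moves this — solving exactly, f² + N·c·f − N·c·H = 0 ⇒ f = (−N·c + √((N·c)² + 4·N·c·H))/2 = (−0.018 + √6400.8)/2 ≈ 39.994 mm, so f ≈ 40.0 mm.

40.0 mm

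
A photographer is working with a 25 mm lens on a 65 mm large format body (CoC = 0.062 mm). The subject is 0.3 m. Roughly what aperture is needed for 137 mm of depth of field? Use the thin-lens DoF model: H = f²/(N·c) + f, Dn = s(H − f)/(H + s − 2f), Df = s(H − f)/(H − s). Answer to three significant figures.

Write h = H − f = f²/(N·c). The thin-lens limits are Dn = s·h/(h + (s−f)) and Df = s·h/(h − (s−f)), so DoF = Df − Dn = 2·s·(s−f)·h / (h² − (s−f)²).
That is a quadratic in h: DoF·h² − 2·s·(s−f)·h − DoF·(s−f)² = 0 ⇒ h = (s−f)·(s + √(s² + DoF²)) / DoF = 275 × (300 + √(300² + 137²)) / 137 = 275 × (300 + 329.801) / 137 ≈ 1264.2 mm.
Then N = f²/(c·h) = 25² / (0.062 × 1264.2) = 625 / 78.380 ≈ 7.97.

f/7.97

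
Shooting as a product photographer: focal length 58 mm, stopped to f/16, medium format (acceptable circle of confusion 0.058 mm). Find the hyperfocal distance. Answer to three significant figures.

Hyperfocal distance H = f²/(N·c) + f = 58²/(16 × 0.058) + 58 = 3364/0.928 + 58 ≈ 3683.0 mm ≈ 3.68 m.

3.68 m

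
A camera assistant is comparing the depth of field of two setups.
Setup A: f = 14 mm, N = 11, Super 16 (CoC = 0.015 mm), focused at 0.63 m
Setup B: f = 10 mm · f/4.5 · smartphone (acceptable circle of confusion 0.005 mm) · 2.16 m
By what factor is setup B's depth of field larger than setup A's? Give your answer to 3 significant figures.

3.05

Setup A: H = 14²/(11×0.015) + 14 ≈ 1201.9 mm; DoF = Df − Dn = 1308.61 − 414.86 ≈ 893.75 mm.
Setup B: H = 10²/(4.5×0.005) + 10 ≈ 4454.4 mm; DoF = Df − Dn = 4184.0 − 1455.8 ≈ 2728.2 mm.
Ratio = 2728.2 / 893.75 ≈ 3.05.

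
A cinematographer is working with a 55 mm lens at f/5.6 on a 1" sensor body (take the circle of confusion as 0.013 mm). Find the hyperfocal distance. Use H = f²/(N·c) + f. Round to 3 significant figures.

41.6 m

Hyperfocal distance H = f²/(N·c) + f = 55²/(5.6 × 0.013) + 55 = 3025/0.0728 + 55 ≈ 41607.2 mm ≈ 41.6 m.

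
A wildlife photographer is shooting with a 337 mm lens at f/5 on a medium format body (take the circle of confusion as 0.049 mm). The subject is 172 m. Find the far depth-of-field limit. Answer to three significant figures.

Hyperfocal distance H = f²/(N·c) + f = 337²/(5 × 0.049) + 337 = 113569/0.245 + 337 ≈ 463883.9 mm ≈ 463.9 m.
Far limit Df = s·(H − f)/(H − s) = 172000 × (463883.9 − 337) / (463883.9 − 172000) = 172000 × 463546.9 / 291883.9 ≈ 273157 mm ≈ 273 m.

273 m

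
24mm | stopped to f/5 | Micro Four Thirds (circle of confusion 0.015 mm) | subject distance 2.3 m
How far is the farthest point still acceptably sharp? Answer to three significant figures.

3.27 m

Hyperfocal distance H = f²/(N·c) + f = 24²/(5 × 0.015) + 24 = 576/0.075 + 24 ≈ 7704.0 mm ≈ 7.704 m.
Far limit Df = s·(H − f)/(H − s) = 2300 × (7704.0 − 24) / (7704.0 − 2300) = 2300 × 7680.0 / 5404.0 ≈ 3268.7 mm ≈ 3.27 m.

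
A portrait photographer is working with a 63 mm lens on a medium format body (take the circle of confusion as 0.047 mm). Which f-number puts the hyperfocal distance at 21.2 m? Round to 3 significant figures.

f/4

Rearrange H = f²/(N·c) + f for N: N = f² / ((H − f)·c).
N = 63² / ((21200 − 63) × 0.047) = 3969 / 993.4 ≈ 4.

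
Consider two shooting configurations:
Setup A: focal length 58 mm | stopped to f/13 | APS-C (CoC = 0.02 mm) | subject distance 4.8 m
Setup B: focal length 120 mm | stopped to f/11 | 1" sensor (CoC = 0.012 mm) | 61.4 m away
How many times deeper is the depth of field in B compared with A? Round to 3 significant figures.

Setup A: H = 58²/(13×0.02) + 58 ≈ 12996.5 mm; DoF = Df − Dn = 7577.0 − 3512.6 ≈ 4064.4 mm.
Setup B: H = 120²/(11×0.012) + 120 ≈ 109210.9 mm; DoF = Df − Dn = 140097 − 39315 ≈ 100782 mm.
Ratio = 100782 / 4064.4 ≈ 24.8.

24.8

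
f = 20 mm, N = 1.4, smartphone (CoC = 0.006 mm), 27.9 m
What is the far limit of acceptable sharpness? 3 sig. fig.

67.3 m

Hyperfocal distance H = f²/(N·c) + f = 20²/(1.4 × 0.006) + 20 = 400/0.0084 + 20 ≈ 47639.0 mm ≈ 47.64 m.
Far limit Df = s·(H − f)/(H − s) = 27900 × (47639.0 − 20) / (47639.0 − 27900) = 27900 × 47619.0 / 19739.0 ≈ 67307 mm ≈ 67.3 m.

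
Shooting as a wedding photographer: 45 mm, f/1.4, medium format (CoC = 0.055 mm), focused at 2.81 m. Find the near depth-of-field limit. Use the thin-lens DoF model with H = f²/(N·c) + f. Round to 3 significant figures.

Hyperfocal distance H = f²/(N·c) + f = 45²/(1.4 × 0.055) + 45 = 2025/0.077 + 45 ≈ 26343.7 mm ≈ 26.34 m.
Near limit Dn = s·(H − f)/(H + s − 2f) = 2810 × (26343.7 − 45) / (26343.7 + 2810 − 2 × 45) = 2810 × 26298.7 / 29063.7 ≈ 2542.7 mm ≈ 2.54 m.

2.54 m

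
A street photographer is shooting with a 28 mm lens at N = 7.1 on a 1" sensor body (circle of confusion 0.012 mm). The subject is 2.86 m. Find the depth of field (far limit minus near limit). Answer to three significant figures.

1.94 m

Hyperfocal distance H = f²/(N·c) + f = 28²/(7.1 × 0.012) + 28 = 784/0.0852 + 28 ≈ 9229.9 mm ≈ 9.230 m.
Near limit Dn = s·(H − f)/(H + s − 2f) = 2860 × (9229.9 − 28) / (9229.9 + 2860 − 2 × 28) = 2860 × 9201.9 / 12033.9 ≈ 2186.9 mm.
Far limit Df = s·(H − f)/(H − s) = 2860 × (9229.9 − 28) / (9229.9 − 2860) = 2860 × 9201.9 / 6369.9 ≈ 4131.5 mm.
Depth of field = Df − Dn = 4131.5 − 2186.9 ≈ 1944.6 mm ≈ 1.94 m.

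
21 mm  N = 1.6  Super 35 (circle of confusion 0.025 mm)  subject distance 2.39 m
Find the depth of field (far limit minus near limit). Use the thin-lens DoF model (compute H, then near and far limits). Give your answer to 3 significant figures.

Hyperfocal distance H = f²/(N·c) + f = 21²/(1.6 × 0.025) + 21 = 441/0.04 + 21 ≈ 11046.0 mm ≈ 11.05 m.
Near limit Dn = s·(H − f)/(H + s − 2f) = 2390 × (11046.0 − 21) / (11046.0 + 2390 − 2 × 21) = 2390 × 11025.0 / 13394.0 ≈ 1967.3 mm.
Far limit Df = s·(H − f)/(H − s) = 2390 × (11046.0 − 21) / (11046.0 − 2390) = 2390 × 11025.0 / 8656.0 ≈ 3044.1 mm.
Depth of field = Df − Dn = 3044.1 − 1967.3 ≈ 1076.8 mm ≈ 1.08 m.

1.08 m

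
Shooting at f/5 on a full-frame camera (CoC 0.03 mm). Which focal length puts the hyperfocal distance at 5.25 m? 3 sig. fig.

28.0 mm

From H = f²/(N·c) + f, with f ≪ H: f ≈ √(H·N·c) = √(5250 × 5 × 0.03) = √787.50 ≈ 28.06 mm.
Exact: f² + N·c·f − N·c·H = 0 ⇒ f = (−N·c + √((N·c)² + 4·N·c·H))/2 = (−0.15 + √3150.0)/2 ≈ 27.988 mm ≈ 28.0 mm.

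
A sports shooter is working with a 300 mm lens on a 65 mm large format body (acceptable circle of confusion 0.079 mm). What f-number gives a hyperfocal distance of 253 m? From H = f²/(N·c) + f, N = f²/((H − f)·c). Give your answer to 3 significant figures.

f/4.51

Rearrange H = f²/(N·c) + f for N: N = f² / ((H − f)·c).
N = 300² / ((253000 − 300) × 0.079) = 90000 / 19963 ≈ 4.51.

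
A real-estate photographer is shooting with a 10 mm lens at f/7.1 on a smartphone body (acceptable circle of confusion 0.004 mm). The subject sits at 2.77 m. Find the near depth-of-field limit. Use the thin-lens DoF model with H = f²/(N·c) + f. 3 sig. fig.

1.55 m

Hyperfocal distance H = f²/(N·c) + f = 10²/(7.1 × 0.004) + 10 = 100/0.0284 + 10 ≈ 3531.1 mm ≈ 3.531 m.
Near limit Dn = s·(H − f)/(H + s − 2f) = 2770 × (3531.1 − 10) / (3531.1 + 2770 − 2 × 10) = 2770 × 3521.1 / 6281.1 ≈ 1552.8 mm ≈ 1.55 m.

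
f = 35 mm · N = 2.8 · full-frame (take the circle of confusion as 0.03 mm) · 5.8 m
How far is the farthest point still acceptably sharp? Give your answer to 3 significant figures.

Hyperfocal distance H = f²/(N·c) + f = 35²/(2.8 × 0.03) + 35 = 1225/0.084 + 35 ≈ 14618.3 mm ≈ 14.62 m.
Far limit Df = s·(H − f)/(H − s) = 5800 × (14618.3 − 35) / (14618.3 − 5800) = 5800 × 14583.3 / 8818.3 ≈ 9591.8 mm ≈ 9.59 m.

9.59 m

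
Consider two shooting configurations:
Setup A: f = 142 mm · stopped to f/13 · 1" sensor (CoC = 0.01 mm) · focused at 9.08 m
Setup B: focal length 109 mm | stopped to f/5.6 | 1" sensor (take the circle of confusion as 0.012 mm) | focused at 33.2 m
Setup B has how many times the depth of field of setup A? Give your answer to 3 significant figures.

Setup A: H = 142²/(13×0.01) + 142 ≈ 155249.7 mm; DoF = Df − Dn = 9635.2 − 8585.3 ≈ 1049.9 mm.
Setup B: H = 109²/(5.6×0.012) + 109 ≈ 176909.6 mm; DoF = Df − Dn = 40845 − 27966 ≈ 12879 mm.
Ratio = 12879 / 1049.9 ≈ 12.3.

12.3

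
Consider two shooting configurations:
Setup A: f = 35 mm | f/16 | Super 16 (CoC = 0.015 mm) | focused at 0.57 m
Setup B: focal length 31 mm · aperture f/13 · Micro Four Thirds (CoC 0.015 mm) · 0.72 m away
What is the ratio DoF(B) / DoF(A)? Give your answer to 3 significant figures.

1.70

Setup A: H = 35²/(16×0.015) + 35 ≈ 5139.2 mm; DoF = Df − Dn = 636.74 − 515.92 ≈ 120.82 mm.
Setup B: H = 31²/(13×0.015) + 31 ≈ 4959.2 mm; DoF = Df − Dn = 837.02 − 631.69 ≈ 205.33 mm.
Ratio = 205.33 / 120.82 ≈ 1.70.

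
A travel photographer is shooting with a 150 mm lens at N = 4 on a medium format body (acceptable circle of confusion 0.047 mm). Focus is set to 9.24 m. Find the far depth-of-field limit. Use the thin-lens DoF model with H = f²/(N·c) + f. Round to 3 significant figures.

Hyperfocal distance H = f²/(N·c) + f = 150²/(4 × 0.047) + 150 = 22500/0.188 + 150 ≈ 119830.9 mm ≈ 119.8 m.
Far limit Df = s·(H − f)/(H − s) = 9240 × (119830.9 − 150) / (119830.9 − 9240) = 9240 × 119680.9 / 110590.9 ≈ 9999.5 mm ≈ 10.0 m.

10.0 m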